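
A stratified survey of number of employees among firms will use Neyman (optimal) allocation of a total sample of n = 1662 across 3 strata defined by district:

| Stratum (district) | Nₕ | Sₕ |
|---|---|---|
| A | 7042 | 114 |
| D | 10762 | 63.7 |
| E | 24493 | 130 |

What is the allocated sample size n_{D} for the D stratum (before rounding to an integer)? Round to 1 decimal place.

243.8

Neyman allocation: nₕ = n·NₕSₕ / Σⱼ NⱼSⱼ.
Σ NⱼSⱼ = 7042·114 + 10762·63.7 + 24493·130 = 4.6724174 × 10^6.
n_{D} = 1662·10762·63.7 / (4.6724174 × 10^6) = 243.8.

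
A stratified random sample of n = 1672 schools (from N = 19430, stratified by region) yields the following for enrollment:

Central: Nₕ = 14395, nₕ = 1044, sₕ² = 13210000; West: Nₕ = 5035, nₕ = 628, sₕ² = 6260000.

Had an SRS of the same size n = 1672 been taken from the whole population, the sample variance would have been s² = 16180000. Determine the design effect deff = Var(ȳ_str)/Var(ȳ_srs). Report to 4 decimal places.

Var(ȳ_str) = Σ Wₕ²(1−fₕ)sₕ²/nₕ with Wₕ = Nₕ/19430:
  Central: (14395/19430)²·(1−1044/14395)·13210000/1044 = 6441.4284
  West: (5035/19430)²·(1−628/5035)·6260000/628 = 585.88397
  → Var(ȳ_str) = 7027.3124.
Var(ȳ_srs) = (1 − 1672/19430)·16180000/1672 = 8844.3006.
deff = 7027.3124 / 8844.3006 = 0.7946.

0.7946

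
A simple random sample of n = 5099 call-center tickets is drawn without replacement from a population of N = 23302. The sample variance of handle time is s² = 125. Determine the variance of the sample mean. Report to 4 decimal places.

0.0192

Under SRS without replacement, Var(ȳ) = (1 − f)·s²/n with f = n/N = 5099/23302 = 0.21882242.
Var(ȳ) = (1 − 0.21882242)·125/5099 = 0.78117758·0.024514611 = 0.019150264.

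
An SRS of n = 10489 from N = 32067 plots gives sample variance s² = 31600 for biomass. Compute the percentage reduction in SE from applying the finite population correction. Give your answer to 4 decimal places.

f = n/N = 10489/32067 = 0.32709639.
SE_no-fpc = √(s²/n) = 1.7357073; SE_fpc = √((1−f)s²/n) = 1.4238129.
Ratio = √(1−f) = 0.82030702. Reduction = 100·(1 − 0.82030702) = 17.9693%.

17.9693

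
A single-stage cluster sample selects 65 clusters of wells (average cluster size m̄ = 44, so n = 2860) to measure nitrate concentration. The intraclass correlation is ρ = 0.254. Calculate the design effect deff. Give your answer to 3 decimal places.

11.922

deff = 1 + (44 − 1)·0.254 = 1 + 10.922 = 11.922.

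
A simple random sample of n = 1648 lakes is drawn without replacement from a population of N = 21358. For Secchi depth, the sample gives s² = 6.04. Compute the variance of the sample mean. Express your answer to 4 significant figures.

0.003382

Under SRS without replacement, Var(ȳ) = (1 − f)·s²/n with f = n/N = 1648/21358 = 0.07716078.
Var(ȳ) = (1 − 0.07716078)·6.04/1648 = 0.92283922·0.0036650485 = 0.0033822505.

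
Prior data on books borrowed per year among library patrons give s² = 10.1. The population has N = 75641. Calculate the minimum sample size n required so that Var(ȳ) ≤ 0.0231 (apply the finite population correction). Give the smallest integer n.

Without fpc, n₀ = s²/D = 10.1/0.0231 = 437.2294.
With fpc, (1 − n/N)·s²/n ≤ D requires n ≥ n₀/(1 + n₀/N) = 437.2294/(1 + 437.2294/75641) = 434.7166.
Rounding up, n = 435.

435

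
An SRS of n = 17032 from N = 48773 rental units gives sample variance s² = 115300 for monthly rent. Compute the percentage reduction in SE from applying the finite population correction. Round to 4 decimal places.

f = n/N = 17032/48773 = 0.34920960.
SE_no-fpc = √(s²/n) = 2.6018474; SE_fpc = √((1−f)s²/n) = 2.0989515.
Ratio = √(1−f) = 0.80671581. Reduction = 100·(1 − 0.80671581) = 19.3284%.

19.3284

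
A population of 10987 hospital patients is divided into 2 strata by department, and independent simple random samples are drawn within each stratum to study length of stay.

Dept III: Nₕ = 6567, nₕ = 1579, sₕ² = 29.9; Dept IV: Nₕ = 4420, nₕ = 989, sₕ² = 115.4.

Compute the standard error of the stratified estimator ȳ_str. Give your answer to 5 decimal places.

Var(ȳ_str) = Σₕ Wₕ²(1 − fₕ)sₕ²/nₕ with Wₕ = Nₕ/N, N = 10987.
Dept III: Wₕ = 0.59770638; term = 0.59770638²·(1 − 0.24044465)·29.9/1579 = 0.0051383569.
Dept IV: Wₕ = 0.40229362; term = 0.40229362²·(1 − 0.22375566)·115.4/989 = 0.014658659.
Sum = 0.019797016.
SE = √(0.019797016) = 0.14070.

0.14070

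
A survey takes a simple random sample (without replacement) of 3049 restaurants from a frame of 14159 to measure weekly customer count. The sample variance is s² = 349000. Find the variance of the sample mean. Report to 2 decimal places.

89.82

Under SRS without replacement, Var(ȳ) = (1 − f)·s²/n with f = n/N = 3049/14159 = 0.21534007.
Var(ȳ) = (1 − 0.21534007)·349000/3049 = 0.78465993·114.46376 = 89.815125.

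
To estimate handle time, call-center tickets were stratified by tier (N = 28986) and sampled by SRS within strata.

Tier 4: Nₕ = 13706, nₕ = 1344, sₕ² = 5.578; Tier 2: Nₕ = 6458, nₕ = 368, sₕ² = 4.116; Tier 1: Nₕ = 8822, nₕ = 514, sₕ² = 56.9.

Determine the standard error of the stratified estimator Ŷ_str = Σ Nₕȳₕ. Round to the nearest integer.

3042

Var(Ŷ_str) = Σₕ Nₕ²(1 − fₕ)sₕ²/nₕ.
Tier 4: 13706²·(1 − 1344/13706)·5.578/1344 = 703199.75.
Tier 2: 6458²·(1 − 368/6458)·4.116/368 = 439888.78.
Tier 1: 8822²·(1 − 514/8822)·56.9/514 = 8.1135831 × 10^6.
Sum = 9.2566716 × 10^6.
SE = √(9.2566716 × 10^6) = 3042.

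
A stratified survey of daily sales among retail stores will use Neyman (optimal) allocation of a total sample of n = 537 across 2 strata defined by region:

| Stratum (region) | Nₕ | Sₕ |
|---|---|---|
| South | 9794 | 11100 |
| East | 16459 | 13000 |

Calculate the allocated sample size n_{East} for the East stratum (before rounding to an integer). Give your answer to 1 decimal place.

356.1

Neyman allocation: nₕ = n·NₕSₕ / Σⱼ NⱼSⱼ.
Σ NⱼSⱼ = 9794·11100 + 16459·13000 = 3.226804 × 10^8.
n_{East} = 537·16459·13000 / (3.226804 × 10^8) = 356.1.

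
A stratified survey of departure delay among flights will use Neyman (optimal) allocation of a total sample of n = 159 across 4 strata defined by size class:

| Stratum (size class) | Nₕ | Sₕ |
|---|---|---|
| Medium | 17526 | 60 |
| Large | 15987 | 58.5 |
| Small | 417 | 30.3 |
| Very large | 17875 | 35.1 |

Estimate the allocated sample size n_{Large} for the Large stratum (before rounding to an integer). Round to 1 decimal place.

Neyman allocation: nₕ = n·NₕSₕ / Σⱼ NⱼSⱼ.
Σ NⱼSⱼ = 17526·60 + 15987·58.5 + 417·30.3 + 17875·35.1 = 2.6268471 × 10^6.
n_{Large} = 159·15987·58.5 / (2.6268471 × 10^6) = 56.6.

56.6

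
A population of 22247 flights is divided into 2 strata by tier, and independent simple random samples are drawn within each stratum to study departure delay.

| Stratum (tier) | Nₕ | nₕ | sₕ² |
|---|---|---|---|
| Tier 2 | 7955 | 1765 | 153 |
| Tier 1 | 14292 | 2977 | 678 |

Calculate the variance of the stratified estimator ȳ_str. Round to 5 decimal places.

Var(ȳ_str) = Σₕ Wₕ²(1 − fₕ)sₕ²/nₕ with Wₕ = Nₕ/N, N = 22247.
Tier 2: Wₕ = 0.35757630; term = 0.35757630²·(1 − 0.22187304)·153/1765 = 0.0086245143.
Tier 1: Wₕ = 0.64242370; term = 0.64242370²·(1 − 0.20829835)·678/2977 = 0.074414148.
Sum = 0.083038662.

0.08304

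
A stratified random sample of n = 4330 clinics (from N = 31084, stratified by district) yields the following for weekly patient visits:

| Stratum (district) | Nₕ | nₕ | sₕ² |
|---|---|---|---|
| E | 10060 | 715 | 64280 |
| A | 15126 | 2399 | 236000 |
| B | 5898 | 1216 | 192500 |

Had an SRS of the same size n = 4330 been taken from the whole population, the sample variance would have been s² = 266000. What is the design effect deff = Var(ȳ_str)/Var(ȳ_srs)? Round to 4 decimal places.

0.6217

Var(ȳ_str) = Σ Wₕ²(1−fₕ)sₕ²/nₕ with Wₕ = Nₕ/31084:
  E: (10060/31084)²·(1−715/10060)·64280/715 = 8.7472857
  A: (15126/31084)²·(1−2399/15126)·236000/2399 = 19.600091
  B: (5898/31084)²·(1−1216/5898)·192500/1216 = 4.5243848
  → Var(ȳ_str) = 32.871762.
Var(ȳ_srs) = (1 − 4330/31084)·266000/4330 = 52.874413.
deff = 32.871762 / 52.874413 = 0.6217.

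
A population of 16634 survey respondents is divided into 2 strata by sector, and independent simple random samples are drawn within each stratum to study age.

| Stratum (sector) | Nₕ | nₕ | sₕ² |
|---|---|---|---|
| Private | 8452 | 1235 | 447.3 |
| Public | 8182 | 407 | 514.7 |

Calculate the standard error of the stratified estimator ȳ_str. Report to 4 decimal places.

0.6088

Var(ȳ_str) = Σₕ Wₕ²(1 − fₕ)sₕ²/nₕ with Wₕ = Nₕ/N, N = 16634.
Private: Wₕ = 0.50811591; term = 0.50811591²·(1 − 0.14611926)·447.3/1235 = 0.07984629.
Public: Wₕ = 0.49188409; term = 0.49188409²·(1 − 0.04974334)·514.7/407 = 0.29075436.
Sum = 0.37060065.
SE = √(0.37060065) = 0.6088.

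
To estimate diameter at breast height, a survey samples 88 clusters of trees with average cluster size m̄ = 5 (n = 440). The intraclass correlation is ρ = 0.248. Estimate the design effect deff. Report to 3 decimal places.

1.992

deff = 1 + (5 − 1)·0.248 = 1 + 0.992 = 1.992.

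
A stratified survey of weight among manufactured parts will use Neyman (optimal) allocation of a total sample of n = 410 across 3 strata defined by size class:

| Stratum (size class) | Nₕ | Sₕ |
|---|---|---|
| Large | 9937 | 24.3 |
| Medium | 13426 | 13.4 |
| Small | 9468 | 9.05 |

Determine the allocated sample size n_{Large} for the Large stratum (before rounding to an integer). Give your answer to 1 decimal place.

195.2

Neyman allocation: nₕ = n·NₕSₕ / Σⱼ NⱼSⱼ.
Σ NⱼSⱼ = 9937·24.3 + 13426·13.4 + 9468·9.05 = 507062.9.
n_{Large} = 410·9937·24.3 / 507062.9 = 195.2.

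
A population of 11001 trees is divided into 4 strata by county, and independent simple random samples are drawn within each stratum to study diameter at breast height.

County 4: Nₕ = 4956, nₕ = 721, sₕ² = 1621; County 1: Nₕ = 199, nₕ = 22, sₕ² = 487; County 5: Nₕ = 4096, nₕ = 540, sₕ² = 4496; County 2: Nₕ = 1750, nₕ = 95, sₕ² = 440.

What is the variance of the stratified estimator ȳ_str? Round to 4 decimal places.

Var(ȳ_str) = Σₕ Wₕ²(1 − fₕ)sₕ²/nₕ with Wₕ = Nₕ/N, N = 11001.
County 4: Wₕ = 0.45050450; term = 0.45050450²·(1 − 0.14548023)·1621/721 = 0.38991338.
County 1: Wₕ = 0.01808926; term = 0.01808926²·(1 − 0.11055276)·487/22 = 0.0064427057.
County 5: Wₕ = 0.37232979; term = 0.37232979²·(1 − 0.13183594)·4496/540 = 1.0020512.
County 2: Wₕ = 0.15907645; term = 0.15907645²·(1 − 0.05428571)·440/95 = 0.11084109.
Sum = 1.5092484.

1.5092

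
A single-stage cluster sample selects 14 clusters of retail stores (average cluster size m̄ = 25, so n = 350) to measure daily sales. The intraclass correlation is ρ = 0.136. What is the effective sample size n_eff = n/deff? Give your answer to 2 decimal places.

deff = 1 + (25 − 1)·0.136 = 1 + 3.264 = 4.264.
n_eff = 350 / 4.264 = 82.08.

82.08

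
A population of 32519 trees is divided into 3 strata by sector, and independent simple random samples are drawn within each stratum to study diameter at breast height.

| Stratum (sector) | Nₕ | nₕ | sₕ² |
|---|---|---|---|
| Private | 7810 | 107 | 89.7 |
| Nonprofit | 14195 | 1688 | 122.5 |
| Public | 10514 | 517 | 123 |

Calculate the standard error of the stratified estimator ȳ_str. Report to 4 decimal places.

Var(ȳ_str) = Σₕ Wₕ²(1 − fₕ)sₕ²/nₕ with Wₕ = Nₕ/N, N = 32519.
Private: Wₕ = 0.24016729; term = 0.24016729²·(1 − 0.01370038)·89.7/107 = 0.047691967.
Nonprofit: Wₕ = 0.43651404; term = 0.43651404²·(1 − 0.11891511)·122.5/1688 = 0.012183662.
Public: Wₕ = 0.32331868; term = 0.32331868²·(1 − 0.04917253)·123/517 = 0.023647099.
Sum = 0.083522728.
SE = √(0.083522728) = 0.2890.

0.2890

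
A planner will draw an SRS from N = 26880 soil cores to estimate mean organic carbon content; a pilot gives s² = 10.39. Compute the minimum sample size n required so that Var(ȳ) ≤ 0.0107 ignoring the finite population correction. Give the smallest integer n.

972

Without fpc, n₀ = s²/D = 10.39/0.0107 = 971.0280.
Rounding up, n = 972.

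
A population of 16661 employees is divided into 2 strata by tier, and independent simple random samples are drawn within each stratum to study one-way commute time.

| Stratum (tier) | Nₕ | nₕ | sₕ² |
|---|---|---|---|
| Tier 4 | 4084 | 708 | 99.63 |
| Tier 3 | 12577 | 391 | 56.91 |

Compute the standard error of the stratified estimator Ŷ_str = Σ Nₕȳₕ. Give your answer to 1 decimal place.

Var(Ŷ_str) = Σₕ Nₕ²(1 − fₕ)sₕ²/nₕ.
Tier 4: 4084²·(1 − 708/4084)·99.63/708 = 1.9401935 × 10^6.
Tier 3: 12577²·(1 − 391/12577)·56.91/391 = 2.2307457 × 10^7.
Sum = 2.4247651 × 10^7.
SE = √(2.4247651 × 10^7) = 4924.2.

4924.2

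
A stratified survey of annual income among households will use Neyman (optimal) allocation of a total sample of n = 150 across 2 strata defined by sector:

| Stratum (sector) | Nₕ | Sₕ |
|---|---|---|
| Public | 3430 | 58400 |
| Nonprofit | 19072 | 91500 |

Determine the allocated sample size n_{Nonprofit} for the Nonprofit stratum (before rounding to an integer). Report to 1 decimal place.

134.6

Neyman allocation: nₕ = n·NₕSₕ / Σⱼ NⱼSⱼ.
Σ NⱼSⱼ = 3430·58400 + 19072·91500 = 1.9454 × 10^9.
n_{Nonprofit} = 150·19072·91500 / (1.9454 × 10^9) = 134.6.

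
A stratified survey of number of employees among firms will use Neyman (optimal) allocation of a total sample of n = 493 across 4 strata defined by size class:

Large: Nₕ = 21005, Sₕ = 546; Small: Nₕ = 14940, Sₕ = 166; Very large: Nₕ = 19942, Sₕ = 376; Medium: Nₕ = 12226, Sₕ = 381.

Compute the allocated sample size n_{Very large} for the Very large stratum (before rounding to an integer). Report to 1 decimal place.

Neyman allocation: nₕ = n·NₕSₕ / Σⱼ NⱼSⱼ.
Σ NⱼSⱼ = 21005·546 + 14940·166 + 19942·376 + 12226·381 = 2.6105068 × 10^7.
n_{Very large} = 493·19942·376 / (2.6105068 × 10^7) = 141.6.

141.6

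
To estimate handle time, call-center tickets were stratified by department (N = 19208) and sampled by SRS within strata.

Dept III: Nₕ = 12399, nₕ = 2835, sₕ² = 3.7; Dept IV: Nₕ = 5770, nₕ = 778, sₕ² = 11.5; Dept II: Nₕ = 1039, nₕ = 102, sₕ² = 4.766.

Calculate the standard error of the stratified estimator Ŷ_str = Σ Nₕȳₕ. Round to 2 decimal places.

791.21

Var(Ŷ_str) = Σₕ Nₕ²(1 − fₕ)sₕ²/nₕ.
Dept III: 12399²·(1 − 2835/12399)·3.7/2835 = 154765.76.
Dept IV: 5770²·(1 − 778/5770)·11.5/778 = 425763.7.
Dept II: 1039²·(1 − 102/1039)·4.766/102 = 45489.274.
Sum = 626018.73.
SE = √(626018.73) = 791.21.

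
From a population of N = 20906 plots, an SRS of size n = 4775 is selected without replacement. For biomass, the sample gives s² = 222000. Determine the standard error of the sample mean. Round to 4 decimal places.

5.9894

Under SRS without replacement, Var(ȳ) = (1 − f)·s²/n with f = n/N = 4775/20906 = 0.22840333.
Var(ȳ) = (1 − 0.22840333)·222000/4775 = 0.77159667·46.492147 = 35.873186.
SE(ȳ) = √(35.873186) = 5.9894.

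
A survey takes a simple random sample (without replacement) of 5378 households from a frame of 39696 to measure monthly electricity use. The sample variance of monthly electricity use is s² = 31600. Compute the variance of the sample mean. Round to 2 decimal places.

5.08

Under SRS without replacement, Var(ȳ) = (1 − f)·s²/n with f = n/N = 5378/39696 = 0.13547965.
Var(ȳ) = (1 − 0.13547965)·31600/5378 = 0.86452035·5.8757903 = 5.0797403.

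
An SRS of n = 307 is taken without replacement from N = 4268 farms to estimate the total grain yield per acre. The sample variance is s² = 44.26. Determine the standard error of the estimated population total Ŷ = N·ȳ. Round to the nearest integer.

Var(Ŷ) = N²·Var(ȳ) = N²·(1 − n/N)·s²/n.
f = 307/4268 = 0.07193065; Var(ȳ) = 0.92806935·44.26/307 = 0.13379918.
Var(Ŷ) = 4268² · 0.13379918 = 2.4372623 × 10^6.
SE(Ŷ) = √(2.4372623 × 10^6) = 1561.

1561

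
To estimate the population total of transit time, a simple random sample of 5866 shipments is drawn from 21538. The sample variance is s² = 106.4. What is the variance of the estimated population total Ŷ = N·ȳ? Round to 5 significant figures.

Var(Ŷ) = N²·Var(ȳ) = N²·(1 − n/N)·s²/n.
f = 5866/21538 = 0.27235584; Var(ȳ) = 0.72764416·106.4/5866 = 0.013198319.
Var(Ŷ) = 21538² · 0.013198319 = 6.1225081 × 10^6.

6.1225 × 10^6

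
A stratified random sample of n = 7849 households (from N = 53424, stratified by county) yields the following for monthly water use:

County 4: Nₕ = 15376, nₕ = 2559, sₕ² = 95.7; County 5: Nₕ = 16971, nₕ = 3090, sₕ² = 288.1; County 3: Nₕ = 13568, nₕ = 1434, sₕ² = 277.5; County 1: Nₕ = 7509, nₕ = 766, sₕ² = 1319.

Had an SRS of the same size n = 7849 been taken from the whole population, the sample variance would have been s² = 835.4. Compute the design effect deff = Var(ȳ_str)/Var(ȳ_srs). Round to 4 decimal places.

Var(ȳ_str) = Σ Wₕ²(1−fₕ)sₕ²/nₕ with Wₕ = Nₕ/53424:
  County 4: (15376/53424)²·(1−2559/15376)·95.7/2559 = 0.0025822519
  County 5: (16971/53424)²·(1−3090/16971)·288.1/3090 = 0.0076955588
  County 3: (13568/53424)²·(1−1434/13568)·277.5/1434 = 0.011162484
  County 1: (7509/53424)²·(1−766/7509)·1319/766 = 0.030547698
  → Var(ȳ_str) = 0.051987993.
Var(ȳ_srs) = (1 − 7849/53424)·835.4/7849 = 0.090796774.
deff = 0.051987993 / 0.090796774 = 0.5726.

0.5726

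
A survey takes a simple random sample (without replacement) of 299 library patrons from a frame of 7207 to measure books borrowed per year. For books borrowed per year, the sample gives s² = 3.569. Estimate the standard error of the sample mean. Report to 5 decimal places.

0.10696

Under SRS without replacement, Var(ȳ) = (1 − f)·s²/n with f = n/N = 299/7207 = 0.04148744.
Var(ȳ) = (1 − 0.04148744)·3.569/299 = 0.95851256·0.011936455 = 0.011441242.
SE(ȳ) = √(0.011441242) = 0.10696.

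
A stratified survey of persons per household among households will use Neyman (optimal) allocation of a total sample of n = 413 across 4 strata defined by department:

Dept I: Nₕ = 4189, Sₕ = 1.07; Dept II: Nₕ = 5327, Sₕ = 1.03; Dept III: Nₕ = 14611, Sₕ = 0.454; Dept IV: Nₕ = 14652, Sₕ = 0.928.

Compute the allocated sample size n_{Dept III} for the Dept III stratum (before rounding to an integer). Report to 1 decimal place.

Neyman allocation: nₕ = n·NₕSₕ / Σⱼ NⱼSⱼ.
Σ NⱼSⱼ = 4189·1.07 + 5327·1.03 + 14611·0.454 + 14652·0.928 = 30199.49.
n_{Dept III} = 413·14611·0.454 / 30199.49 = 90.7.

90.7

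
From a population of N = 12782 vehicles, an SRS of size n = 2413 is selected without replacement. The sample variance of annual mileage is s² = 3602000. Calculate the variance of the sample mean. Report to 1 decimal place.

1210.9

Under SRS without replacement, Var(ȳ) = (1 − f)·s²/n with f = n/N = 2413/12782 = 0.18878110.
Var(ȳ) = (1 − 0.18878110)·3602000/2413 = 0.81121890·1492.7476 = 1210.9451.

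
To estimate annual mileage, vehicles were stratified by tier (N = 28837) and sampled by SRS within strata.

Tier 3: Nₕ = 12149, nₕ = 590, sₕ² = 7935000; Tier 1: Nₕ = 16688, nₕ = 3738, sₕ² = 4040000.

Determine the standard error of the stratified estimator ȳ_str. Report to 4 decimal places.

50.5181

Var(ȳ_str) = Σₕ Wₕ²(1 − fₕ)sₕ²/nₕ with Wₕ = Nₕ/N, N = 28837.
Tier 3: Wₕ = 0.42129903; term = 0.42129903²·(1 − 0.04856367)·7935000/590 = 2271.2009.
Tier 1: Wₕ = 0.57870097; term = 0.57870097²·(1 − 0.22399329)·4040000/3738 = 280.87687.
Sum = 2552.0778.
SE = √(2552.0778) = 50.5181.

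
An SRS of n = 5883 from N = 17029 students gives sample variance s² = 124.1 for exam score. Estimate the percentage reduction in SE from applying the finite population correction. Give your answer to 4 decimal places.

f = n/N = 5883/17029 = 0.34546949.
SE_no-fpc = √(s²/n) = 0.14524008; SE_fpc = √((1−f)s²/n) = 0.11750367.
Ratio = √(1−f) = 0.80903060. Reduction = 100·(1 − 0.80903060) = 19.0969%.

19.0969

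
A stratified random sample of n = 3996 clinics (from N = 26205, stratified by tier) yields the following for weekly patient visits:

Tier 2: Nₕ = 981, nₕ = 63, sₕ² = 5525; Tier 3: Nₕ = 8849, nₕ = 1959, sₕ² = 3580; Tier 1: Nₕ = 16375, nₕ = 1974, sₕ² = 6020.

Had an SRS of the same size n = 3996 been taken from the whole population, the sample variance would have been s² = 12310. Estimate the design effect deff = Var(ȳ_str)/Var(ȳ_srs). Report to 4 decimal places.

Var(ȳ_str) = Σ Wₕ²(1−fₕ)sₕ²/nₕ with Wₕ = Nₕ/26205:
  Tier 2: (981/26205)²·(1−63/981)·5525/63 = 0.11500986
  Tier 3: (8849/26205)²·(1−1959/8849)·3580/1959 = 0.16225335
  Tier 1: (16375/26205)²·(1−1974/16375)·6020/1974 = 1.0472611
  → Var(ȳ_str) = 1.3245243.
Var(ȳ_srs) = (1 − 3996/26205)·12310/3996 = 2.6108229.
deff = 1.3245243 / 2.6108229 = 0.5073.

0.5073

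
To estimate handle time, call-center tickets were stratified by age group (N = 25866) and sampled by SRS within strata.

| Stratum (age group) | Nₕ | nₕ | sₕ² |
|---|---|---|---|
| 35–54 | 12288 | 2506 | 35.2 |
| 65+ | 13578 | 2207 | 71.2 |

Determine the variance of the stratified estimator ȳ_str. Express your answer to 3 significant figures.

0.00997

Var(ȳ_str) = Σₕ Wₕ²(1 − fₕ)sₕ²/nₕ with Wₕ = Nₕ/N, N = 25866.
35–54: Wₕ = 0.47506379; term = 0.47506379²·(1 − 0.20393880)·35.2/2506 = 0.00252355.
65+: Wₕ = 0.52493621; term = 0.52493621²·(1 − 0.16254235)·71.2/2207 = 0.0074448093.
Sum = 0.0099683593.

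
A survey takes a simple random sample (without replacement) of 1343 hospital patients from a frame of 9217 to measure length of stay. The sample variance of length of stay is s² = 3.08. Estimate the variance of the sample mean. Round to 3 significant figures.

0.00196

Under SRS without replacement, Var(ȳ) = (1 − f)·s²/n with f = n/N = 1343/9217 = 0.14570902.
Var(ȳ) = (1 − 0.14570902)·3.08/1343 = 0.85429098·0.002293373 = 0.0019592079.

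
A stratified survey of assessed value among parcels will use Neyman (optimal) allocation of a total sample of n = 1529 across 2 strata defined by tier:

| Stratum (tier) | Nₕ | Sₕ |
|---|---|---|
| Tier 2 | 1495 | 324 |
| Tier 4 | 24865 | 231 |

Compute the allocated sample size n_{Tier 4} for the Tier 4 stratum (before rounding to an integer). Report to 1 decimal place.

1410.1

Neyman allocation: nₕ = n·NₕSₕ / Σⱼ NⱼSⱼ.
Σ NⱼSⱼ = 1495·324 + 24865·231 = 6.228195 × 10^6.
n_{Tier 4} = 1529·24865·231 / (6.228195 × 10^6) = 1410.1.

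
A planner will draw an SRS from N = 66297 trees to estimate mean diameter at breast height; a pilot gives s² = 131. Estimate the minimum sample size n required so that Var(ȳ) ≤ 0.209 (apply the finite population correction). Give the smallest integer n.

621

Without fpc, n₀ = s²/D = 131/0.209 = 626.7943.
With fpc, (1 − n/N)·s²/n ≤ D requires n ≥ n₀/(1 + n₀/N) = 626.7943/(1 + 626.7943/66297) = 620.9239.
Rounding up, n = 621.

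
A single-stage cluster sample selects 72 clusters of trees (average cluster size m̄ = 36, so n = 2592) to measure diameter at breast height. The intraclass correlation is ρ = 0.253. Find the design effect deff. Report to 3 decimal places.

9.855

deff = 1 + (36 − 1)·0.253 = 1 + 8.855 = 9.855.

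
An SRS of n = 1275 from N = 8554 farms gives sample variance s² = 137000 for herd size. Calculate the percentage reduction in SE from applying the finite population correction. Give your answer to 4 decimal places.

f = n/N = 1275/8554 = 0.14905307.
SE_no-fpc = √(s²/n) = 10.365856; SE_fpc = √((1−f)s²/n) = 9.5621693.
Ratio = √(1−f) = 0.92246785. Reduction = 100·(1 − 0.92246785) = 7.7532%.

7.7532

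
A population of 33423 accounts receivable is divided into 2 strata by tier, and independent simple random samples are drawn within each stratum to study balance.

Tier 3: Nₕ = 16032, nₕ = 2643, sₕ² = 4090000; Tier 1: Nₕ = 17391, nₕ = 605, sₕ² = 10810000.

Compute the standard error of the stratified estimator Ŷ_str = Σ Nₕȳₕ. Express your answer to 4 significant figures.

Var(Ŷ_str) = Σₕ Nₕ²(1 − fₕ)sₕ²/nₕ.
Tier 3: 16032²·(1 − 2643/16032)·4090000/2643 = 3.3217121 × 10^11.
Tier 1: 17391²·(1 − 605/17391)·10810000/605 = 5.2160542 × 10^12.
Sum = 5.5482254 × 10^12.
SE = √(5.5482254 × 10^12) = 2.355 × 10^6.

2.355 × 10^6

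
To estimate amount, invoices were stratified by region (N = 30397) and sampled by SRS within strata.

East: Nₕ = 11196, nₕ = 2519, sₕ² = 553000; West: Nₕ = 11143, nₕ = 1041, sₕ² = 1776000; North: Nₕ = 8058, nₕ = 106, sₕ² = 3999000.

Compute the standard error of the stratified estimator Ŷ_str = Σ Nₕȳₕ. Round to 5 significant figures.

1.6220 × 10^6

Var(Ŷ_str) = Σₕ Nₕ²(1 − fₕ)sₕ²/nₕ.
East: 11196²·(1 − 2519/11196)·553000/2519 = 2.1326984 × 10^10.
West: 11143²·(1 − 1041/11143)·1776000/1041 = 1.9204443 × 10^11.
North: 8058²·(1 − 106/8058)·3999000/106 = 2.4174036 × 10^12.
Sum = 2.630775 × 10^12.
SE = √(2.630775 × 10^12) = 1.6220 × 10^6.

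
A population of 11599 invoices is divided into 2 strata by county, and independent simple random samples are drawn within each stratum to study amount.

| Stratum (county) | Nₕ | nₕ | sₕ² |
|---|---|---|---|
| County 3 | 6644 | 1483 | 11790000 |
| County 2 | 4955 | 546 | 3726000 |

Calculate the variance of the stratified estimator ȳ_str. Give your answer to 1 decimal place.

3134.4

Var(ȳ_str) = Σₕ Wₕ²(1 − fₕ)sₕ²/nₕ with Wₕ = Nₕ/N, N = 11599.
County 3: Wₕ = 0.57280800; term = 0.57280800²·(1 − 0.22320891)·11790000/1483 = 2026.2594.
County 2: Wₕ = 0.42719200; term = 0.42719200²·(1 − 0.11019173)·3726000/546 = 1108.1355.
Sum = 3134.3949.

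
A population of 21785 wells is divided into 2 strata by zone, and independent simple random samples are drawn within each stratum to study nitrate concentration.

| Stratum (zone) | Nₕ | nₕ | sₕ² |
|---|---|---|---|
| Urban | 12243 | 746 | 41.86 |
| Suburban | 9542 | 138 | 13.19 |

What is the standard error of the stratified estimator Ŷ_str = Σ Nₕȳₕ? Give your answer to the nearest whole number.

Var(Ŷ_str) = Σₕ Nₕ²(1 − fₕ)sₕ²/nₕ.
Urban: 12243²·(1 − 746/12243)·41.86/746 = 7.8982846 × 10^6.
Suburban: 9542²·(1 − 138/9542)·13.19/138 = 8.5766511 × 10^6.
Sum = 1.6474936 × 10^7.
SE = √(1.6474936 × 10^7) = 4059.

4059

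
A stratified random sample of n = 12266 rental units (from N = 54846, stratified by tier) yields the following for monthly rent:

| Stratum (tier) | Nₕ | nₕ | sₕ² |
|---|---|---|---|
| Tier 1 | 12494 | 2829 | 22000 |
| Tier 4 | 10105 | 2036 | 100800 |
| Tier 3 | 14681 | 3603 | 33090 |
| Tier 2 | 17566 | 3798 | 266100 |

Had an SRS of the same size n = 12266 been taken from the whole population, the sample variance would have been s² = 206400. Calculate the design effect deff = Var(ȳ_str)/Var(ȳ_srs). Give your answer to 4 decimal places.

0.5958

Var(ȳ_str) = Σ Wₕ²(1−fₕ)sₕ²/nₕ with Wₕ = Nₕ/54846:
  Tier 1: (12494/54846)²·(1−2829/12494)·22000/2829 = 0.31217863
  Tier 4: (10105/54846)²·(1−2036/10105)·100800/2036 = 1.3419887
  Tier 3: (14681/54846)²·(1−3603/14681)·33090/3603 = 0.49654611
  Tier 2: (17566/54846)²·(1−3798/17566)·266100/3798 = 5.6330516
  → Var(ȳ_str) = 7.783765.
Var(ȳ_srs) = (1 − 12266/54846)·206400/12266 = 13.063737.
deff = 7.783765 / 13.063737 = 0.5958.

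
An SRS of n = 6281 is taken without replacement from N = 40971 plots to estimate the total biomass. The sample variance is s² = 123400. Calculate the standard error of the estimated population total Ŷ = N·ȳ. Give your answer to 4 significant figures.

Var(Ŷ) = N²·Var(ȳ) = N²·(1 − n/N)·s²/n.
f = 6281/40971 = 0.15330356; Var(ȳ) = 0.84669644·123400/6281 = 16.634667.
Var(Ŷ) = 40971² · 16.634667 = 2.7923332 × 10^10.
SE(Ŷ) = √(2.7923332 × 10^10) = 167100.

167100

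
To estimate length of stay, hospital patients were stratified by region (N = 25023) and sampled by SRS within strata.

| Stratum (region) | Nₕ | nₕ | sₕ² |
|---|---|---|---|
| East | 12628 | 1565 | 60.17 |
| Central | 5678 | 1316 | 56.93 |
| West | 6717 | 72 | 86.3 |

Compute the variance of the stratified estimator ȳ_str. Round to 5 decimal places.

0.09573

Var(ȳ_str) = Σₕ Wₕ²(1 − fₕ)sₕ²/nₕ with Wₕ = Nₕ/N, N = 25023.
East: Wₕ = 0.50465572; term = 0.50465572²·(1 − 0.12393095)·60.17/1565 = 0.0085781652.
Central: Wₕ = 0.22691124; term = 0.22691124²·(1 − 0.23177175)·56.93/1316 = 0.0017111481.
West: Wₕ = 0.26843304; term = 0.26843304²·(1 − 0.01071907)·86.3/72 = 0.0854417.
Sum = 0.095731013.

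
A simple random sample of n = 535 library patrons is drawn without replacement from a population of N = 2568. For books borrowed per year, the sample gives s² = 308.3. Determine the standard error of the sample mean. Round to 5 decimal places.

0.67543

Under SRS without replacement, Var(ȳ) = (1 − f)·s²/n with f = n/N = 535/2568 = 0.20833333.
Var(ȳ) = (1 − 0.20833333)·308.3/535 = 0.79166667·0.57626168 = 0.45620717.
SE(ȳ) = √(0.45620717) = 0.67543.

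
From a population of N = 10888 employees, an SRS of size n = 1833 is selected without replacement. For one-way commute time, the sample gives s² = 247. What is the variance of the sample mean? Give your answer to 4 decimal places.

Under SRS without replacement, Var(ȳ) = (1 − f)·s²/n with f = n/N = 1833/10888 = 0.16835048.
Var(ȳ) = (1 − 0.16835048)·247/1833 = 0.83164952·0.13475177 = 0.11206625.

0.1121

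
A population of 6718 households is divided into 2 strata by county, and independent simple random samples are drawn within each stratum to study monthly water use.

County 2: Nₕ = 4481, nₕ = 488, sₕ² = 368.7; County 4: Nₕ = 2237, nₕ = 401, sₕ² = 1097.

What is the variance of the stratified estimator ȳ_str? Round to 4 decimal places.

Var(ȳ_str) = Σₕ Wₕ²(1 − fₕ)sₕ²/nₕ with Wₕ = Nₕ/N, N = 6718.
County 2: Wₕ = 0.66701399; term = 0.66701399²·(1 − 0.10890426)·368.7/488 = 0.299535.
County 4: Wₕ = 0.33298601; term = 0.33298601²·(1 − 0.17925793)·1097/401 = 0.24895504.
Sum = 0.54849004.

0.5485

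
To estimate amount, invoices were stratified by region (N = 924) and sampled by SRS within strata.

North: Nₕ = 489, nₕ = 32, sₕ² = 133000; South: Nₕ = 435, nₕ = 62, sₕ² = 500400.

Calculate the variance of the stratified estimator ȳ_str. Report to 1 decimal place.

2621.7

Var(ȳ_str) = Σₕ Wₕ²(1 − fₕ)sₕ²/nₕ with Wₕ = Nₕ/N, N = 924.
North: Wₕ = 0.52922078; term = 0.52922078²·(1 − 0.06543967)·133000/32 = 1087.8845.
South: Wₕ = 0.47077922; term = 0.47077922²·(1 − 0.14252874)·500400/62 = 1533.8389.
Sum = 2621.7234.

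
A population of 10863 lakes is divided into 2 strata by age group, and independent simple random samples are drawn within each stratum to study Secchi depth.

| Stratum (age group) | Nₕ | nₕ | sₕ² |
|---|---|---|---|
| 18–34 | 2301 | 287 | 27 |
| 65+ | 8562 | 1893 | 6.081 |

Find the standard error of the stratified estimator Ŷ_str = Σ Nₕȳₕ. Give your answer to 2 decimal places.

Var(Ŷ_str) = Σₕ Nₕ²(1 − fₕ)sₕ²/nₕ.
18–34: 2301²·(1 − 287/2301)·27/287 = 435971.35.
65+: 8562²·(1 − 1893/8562)·6.081/1893 = 183425.76.
Sum = 619397.11.
SE = √(619397.11) = 787.02.

787.02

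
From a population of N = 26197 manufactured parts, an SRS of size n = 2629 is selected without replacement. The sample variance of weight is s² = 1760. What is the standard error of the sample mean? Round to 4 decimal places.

Under SRS without replacement, Var(ȳ) = (1 − f)·s²/n with f = n/N = 2629/26197 = 0.10035500.
Var(ȳ) = (1 − 0.10035500)·1760/2629 = 0.89964500·0.66945607 = 0.6022728.
SE(ȳ) = √(0.6022728) = 0.7761.

0.7761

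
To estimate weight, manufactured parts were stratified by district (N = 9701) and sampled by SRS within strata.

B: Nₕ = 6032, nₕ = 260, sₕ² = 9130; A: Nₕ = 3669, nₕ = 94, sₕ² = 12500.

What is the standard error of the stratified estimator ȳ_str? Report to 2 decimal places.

5.61

Var(ȳ_str) = Σₕ Wₕ²(1 − fₕ)sₕ²/nₕ with Wₕ = Nₕ/N, N = 9701.
B: Wₕ = 0.62179157; term = 0.62179157²·(1 − 0.04310345)·9130/260 = 12.991284.
A: Wₕ = 0.37820843; term = 0.37820843²·(1 − 0.02562006)·12500/94 = 18.53416.
Sum = 31.525444.
SE = √(31.525444) = 5.61.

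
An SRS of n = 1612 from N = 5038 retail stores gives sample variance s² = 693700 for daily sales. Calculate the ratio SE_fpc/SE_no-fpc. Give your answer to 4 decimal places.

f = n/N = 1612/5038 = 0.31996824.
SE_no-fpc = √(s²/n) = 20.744517; SE_fpc = √((1−f)s²/n) = 17.106766.
Ratio = √(1−f) = 0.82464038.

0.8246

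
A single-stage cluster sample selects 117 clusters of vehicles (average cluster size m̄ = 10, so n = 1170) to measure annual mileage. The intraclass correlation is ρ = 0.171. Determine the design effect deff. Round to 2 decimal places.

2.54

deff = 1 + (10 − 1)·0.171 = 1 + 1.539 = 2.539.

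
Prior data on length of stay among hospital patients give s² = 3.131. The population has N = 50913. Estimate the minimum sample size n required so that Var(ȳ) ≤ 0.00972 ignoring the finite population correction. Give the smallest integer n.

Without fpc, n₀ = s²/D = 3.131/0.00972 = 322.1193.
Rounding up, n = 323.

323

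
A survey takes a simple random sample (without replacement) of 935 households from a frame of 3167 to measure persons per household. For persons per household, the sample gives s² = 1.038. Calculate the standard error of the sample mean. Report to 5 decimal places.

Under SRS without replacement, Var(ȳ) = (1 − f)·s²/n with f = n/N = 935/3167 = 0.29523208.
Var(ȳ) = (1 − 0.29523208)·1.038/935 = 0.70476792·0.0011101604 = 7.8240545 × 10^-4.
SE(ȳ) = √(7.8240545 × 10^-4) = 0.02797.

0.02797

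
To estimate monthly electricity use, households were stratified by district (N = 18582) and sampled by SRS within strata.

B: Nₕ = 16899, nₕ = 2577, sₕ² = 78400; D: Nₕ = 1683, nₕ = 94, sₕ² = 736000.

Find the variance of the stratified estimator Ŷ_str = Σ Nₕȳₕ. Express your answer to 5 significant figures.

2.8302 × 10^10

Var(Ŷ_str) = Σₕ Nₕ²(1 − fₕ)sₕ²/nₕ.
B: 16899²·(1 − 2577/16899)·78400/2577 = 7.3631953 × 10^9.
D: 1683²·(1 − 94/1683)·736000/94 = 2.0939098 × 10^10.
Sum = 2.8302293 × 10^10.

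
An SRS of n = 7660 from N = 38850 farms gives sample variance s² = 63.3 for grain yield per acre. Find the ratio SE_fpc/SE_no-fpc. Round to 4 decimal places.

0.8960

f = n/N = 7660/38850 = 0.19716860.
SE_no-fpc = √(s²/n) = 0.090904937; SE_fpc = √((1−f)s²/n) = 0.081451605.
Ratio = √(1−f) = 0.89600860.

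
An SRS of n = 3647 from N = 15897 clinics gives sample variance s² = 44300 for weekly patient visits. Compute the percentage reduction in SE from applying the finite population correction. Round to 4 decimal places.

12.2170

f = n/N = 3647/15897 = 0.22941435.
SE_no-fpc = √(s²/n) = 3.4852504; SE_fpc = √((1−f)s²/n) = 3.0594576.
Ratio = √(1−f) = 0.87783008. Reduction = 100·(1 − 0.87783008) = 12.2170%.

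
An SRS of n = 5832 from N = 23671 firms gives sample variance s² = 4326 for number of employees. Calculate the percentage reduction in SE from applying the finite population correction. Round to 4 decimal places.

13.1886

f = n/N = 5832/23671 = 0.24637742.
SE_no-fpc = √(s²/n) = 0.86126044; SE_fpc = √((1−f)s²/n) = 0.74767257.
Ratio = √(1−f) = 0.86811438. Reduction = 100·(1 − 0.86811438) = 13.1886%.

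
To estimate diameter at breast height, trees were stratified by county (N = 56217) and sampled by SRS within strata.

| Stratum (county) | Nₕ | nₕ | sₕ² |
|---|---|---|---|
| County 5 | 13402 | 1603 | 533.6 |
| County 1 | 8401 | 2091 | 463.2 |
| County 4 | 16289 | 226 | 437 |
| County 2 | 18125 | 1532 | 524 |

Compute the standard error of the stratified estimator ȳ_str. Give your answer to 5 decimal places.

Var(ȳ_str) = Σₕ Wₕ²(1 − fₕ)sₕ²/nₕ with Wₕ = Nₕ/N, N = 56217.
County 5: Wₕ = 0.23839764; term = 0.23839764²·(1 − 0.11960901)·533.6/1603 = 0.016655657.
County 1: Wₕ = 0.14943878; term = 0.14943878²·(1 − 0.24889894)·463.2/2091 = 0.0037156905.
County 4: Wₕ = 0.28975221; term = 0.28975221²·(1 − 0.01387439)·437/226 = 0.16008799.
County 2: Wₕ = 0.32241137; term = 0.32241137²·(1 − 0.08452414)·524/1532 = 0.032549185.
Sum = 0.21300852.
SE = √(0.21300852) = 0.46153.

0.46153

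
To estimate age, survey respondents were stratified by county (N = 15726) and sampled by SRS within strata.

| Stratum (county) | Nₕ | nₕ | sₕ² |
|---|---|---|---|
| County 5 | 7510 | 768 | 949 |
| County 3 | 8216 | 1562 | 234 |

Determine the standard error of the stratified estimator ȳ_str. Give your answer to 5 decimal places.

Var(ȳ_str) = Σₕ Wₕ²(1 − fₕ)sₕ²/nₕ with Wₕ = Nₕ/N, N = 15726.
County 5: Wₕ = 0.47755310; term = 0.47755310²·(1 − 0.10226365)·949/768 = 0.25298638.
County 3: Wₕ = 0.52244690; term = 0.52244690²·(1 − 0.19011685)·234/1562 = 0.033116277.
Sum = 0.28610266.
SE = √(0.28610266) = 0.53489.

0.53489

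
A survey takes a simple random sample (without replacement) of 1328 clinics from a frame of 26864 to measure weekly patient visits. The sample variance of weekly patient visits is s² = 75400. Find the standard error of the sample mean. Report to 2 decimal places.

7.35

Under SRS without replacement, Var(ȳ) = (1 − f)·s²/n with f = n/N = 1328/26864 = 0.04943419.
Var(ȳ) = (1 − 0.04943419)·75400/1328 = 0.95056581·56.777108 = 53.970378.
SE(ȳ) = √(53.970378) = 7.35.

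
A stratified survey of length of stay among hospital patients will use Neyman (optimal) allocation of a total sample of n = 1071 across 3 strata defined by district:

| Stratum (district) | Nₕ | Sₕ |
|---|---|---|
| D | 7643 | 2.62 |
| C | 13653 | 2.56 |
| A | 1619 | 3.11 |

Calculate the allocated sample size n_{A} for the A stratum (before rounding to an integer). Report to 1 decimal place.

Neyman allocation: nₕ = n·NₕSₕ / Σⱼ NⱼSⱼ.
Σ NⱼSⱼ = 7643·2.62 + 13653·2.56 + 1619·3.11 = 60011.43.
n_{A} = 1071·1619·3.11 / 60011.43 = 89.9.

89.9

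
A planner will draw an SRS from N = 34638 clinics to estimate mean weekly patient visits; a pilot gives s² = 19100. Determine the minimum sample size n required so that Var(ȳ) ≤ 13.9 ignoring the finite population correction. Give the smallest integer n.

1375

Without fpc, n₀ = s²/D = 19100/13.9 = 1374.1007.
Rounding up, n = 1375.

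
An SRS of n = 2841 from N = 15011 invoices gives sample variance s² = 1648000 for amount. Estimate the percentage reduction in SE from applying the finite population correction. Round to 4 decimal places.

9.9590

f = n/N = 2841/15011 = 0.18926121.
SE_no-fpc = √(s²/n) = 24.084797; SE_fpc = √((1−f)s²/n) = 21.6862.
Ratio = √(1−f) = 0.90041035. Reduction = 100·(1 − 0.90041035) = 9.9590%.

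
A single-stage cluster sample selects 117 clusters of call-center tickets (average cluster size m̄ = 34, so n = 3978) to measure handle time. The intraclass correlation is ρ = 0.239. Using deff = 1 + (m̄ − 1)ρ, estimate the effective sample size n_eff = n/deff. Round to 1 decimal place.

447.6

deff = 1 + (34 − 1)·0.239 = 1 + 7.887 = 8.887.
n_eff = 3978 / 8.887 = 447.6.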